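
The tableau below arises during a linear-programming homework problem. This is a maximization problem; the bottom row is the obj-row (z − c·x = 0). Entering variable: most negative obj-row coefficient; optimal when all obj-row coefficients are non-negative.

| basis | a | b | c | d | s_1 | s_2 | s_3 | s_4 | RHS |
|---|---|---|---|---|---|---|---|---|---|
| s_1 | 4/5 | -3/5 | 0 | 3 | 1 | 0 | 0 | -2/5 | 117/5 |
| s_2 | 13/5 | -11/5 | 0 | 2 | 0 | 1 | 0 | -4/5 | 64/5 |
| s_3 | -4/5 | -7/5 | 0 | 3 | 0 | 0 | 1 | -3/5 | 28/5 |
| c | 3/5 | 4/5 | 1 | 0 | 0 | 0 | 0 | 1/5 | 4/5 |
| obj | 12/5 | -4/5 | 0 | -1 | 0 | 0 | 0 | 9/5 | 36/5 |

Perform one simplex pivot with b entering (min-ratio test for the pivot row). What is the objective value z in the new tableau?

Ratio test on column b — row 1: entry -3/5 ≤ 0; row 2: entry -11/5 ≤ 0; row 3: entry -7/5 ≤ 0; row 4: (4/5)/(4/5) = 1. Minimum is 1 at row 4 (c leaves); pivot element 4/5.
Pivot on row 4; the obj-row RHS becomes 36/5 − (-4/5)·1 = 8.

8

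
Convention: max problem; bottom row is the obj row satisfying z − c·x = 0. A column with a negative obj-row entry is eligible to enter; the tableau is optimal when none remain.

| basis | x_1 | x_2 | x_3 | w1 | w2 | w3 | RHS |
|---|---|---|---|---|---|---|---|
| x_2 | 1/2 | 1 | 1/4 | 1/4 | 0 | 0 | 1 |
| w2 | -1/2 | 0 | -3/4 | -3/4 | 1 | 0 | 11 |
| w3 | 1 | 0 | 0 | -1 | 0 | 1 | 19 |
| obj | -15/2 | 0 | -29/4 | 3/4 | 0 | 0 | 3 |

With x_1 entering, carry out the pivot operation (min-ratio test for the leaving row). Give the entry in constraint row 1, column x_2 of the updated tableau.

2

Ratio test on column x_1 — row 1: 1/(1/2) = 2; row 2: entry -1/2 ≤ 0; row 3: 19/1 = 19. Minimum is 2 at row 1 (x_2 leaves); pivot element 1/2.
Divide row 1 by 1/2; eliminate column x_1 from the other rows.
In the new row 1, the x_2 entry is the old entry divided by the pivot: 1/(1/2) = 2.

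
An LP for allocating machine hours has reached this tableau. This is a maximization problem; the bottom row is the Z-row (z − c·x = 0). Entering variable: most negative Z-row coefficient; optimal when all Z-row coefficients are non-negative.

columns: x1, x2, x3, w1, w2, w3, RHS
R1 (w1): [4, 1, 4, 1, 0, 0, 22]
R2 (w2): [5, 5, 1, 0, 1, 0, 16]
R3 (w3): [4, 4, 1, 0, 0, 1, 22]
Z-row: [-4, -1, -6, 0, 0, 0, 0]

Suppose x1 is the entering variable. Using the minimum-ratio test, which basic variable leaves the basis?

w2

Column x1 entries and ratios — w1: 22/4 = 11/2; w2: 16/5 = 16/5; w3: 22/4 = 11/2.
Smallest ratio is 16/5 in the row of w2, so w2 leaves.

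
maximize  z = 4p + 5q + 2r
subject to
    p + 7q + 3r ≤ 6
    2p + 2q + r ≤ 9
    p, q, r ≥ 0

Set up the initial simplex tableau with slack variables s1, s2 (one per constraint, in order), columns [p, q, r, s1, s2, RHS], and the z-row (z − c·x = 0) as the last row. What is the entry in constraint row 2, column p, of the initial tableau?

Constraint 2 has coefficient 2 on p.

2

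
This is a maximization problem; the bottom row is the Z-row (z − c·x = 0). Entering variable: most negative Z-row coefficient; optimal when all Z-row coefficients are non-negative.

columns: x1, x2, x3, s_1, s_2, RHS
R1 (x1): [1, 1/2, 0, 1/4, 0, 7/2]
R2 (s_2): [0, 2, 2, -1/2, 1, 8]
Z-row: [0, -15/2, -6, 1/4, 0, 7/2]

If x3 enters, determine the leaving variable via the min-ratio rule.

Column x3 entries and ratios — x1: 0 ≤ 0, skip; s_2: 8/2 = 4.
Smallest ratio is 4 in the row of s_2, so s_2 leaves.

s_2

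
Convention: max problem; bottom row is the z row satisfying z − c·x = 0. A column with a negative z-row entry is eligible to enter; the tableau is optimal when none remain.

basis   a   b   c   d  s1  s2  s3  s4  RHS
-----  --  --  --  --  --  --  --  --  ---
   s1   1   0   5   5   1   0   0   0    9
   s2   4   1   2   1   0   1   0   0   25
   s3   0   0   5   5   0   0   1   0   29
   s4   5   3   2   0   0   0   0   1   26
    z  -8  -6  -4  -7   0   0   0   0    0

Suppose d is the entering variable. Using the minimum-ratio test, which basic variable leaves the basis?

Column d entries and ratios — s1: 9/5 = 9/5; s2: 25/1 = 25; s3: 29/5 = 29/5; s4: 0 ≤ 0, skip.
Smallest ratio is 9/5 in the row of s1, so s1 leaves.

s1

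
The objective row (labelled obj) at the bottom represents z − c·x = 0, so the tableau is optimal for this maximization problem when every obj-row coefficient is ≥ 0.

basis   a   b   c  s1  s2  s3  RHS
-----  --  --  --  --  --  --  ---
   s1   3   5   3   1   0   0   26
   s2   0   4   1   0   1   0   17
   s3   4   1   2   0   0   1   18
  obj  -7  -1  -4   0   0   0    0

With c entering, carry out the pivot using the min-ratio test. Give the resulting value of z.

104/3

Ratio test on column c — row 1: 26/3 = 26/3; row 2: 17/1 = 17; row 3: 18/2 = 9. Minimum is 26/3 at row 1 (s1 leaves); pivot element 3.
Pivot on row 1; the obj-row RHS becomes 0 − (-4)·(26/3) = 104/3.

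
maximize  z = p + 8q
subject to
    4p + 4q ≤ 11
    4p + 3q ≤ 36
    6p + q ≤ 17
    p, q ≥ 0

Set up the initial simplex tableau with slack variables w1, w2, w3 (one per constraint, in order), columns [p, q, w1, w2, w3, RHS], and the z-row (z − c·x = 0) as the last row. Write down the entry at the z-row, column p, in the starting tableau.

-1

The z-row carries the negated objective coefficients: the p entry is -1.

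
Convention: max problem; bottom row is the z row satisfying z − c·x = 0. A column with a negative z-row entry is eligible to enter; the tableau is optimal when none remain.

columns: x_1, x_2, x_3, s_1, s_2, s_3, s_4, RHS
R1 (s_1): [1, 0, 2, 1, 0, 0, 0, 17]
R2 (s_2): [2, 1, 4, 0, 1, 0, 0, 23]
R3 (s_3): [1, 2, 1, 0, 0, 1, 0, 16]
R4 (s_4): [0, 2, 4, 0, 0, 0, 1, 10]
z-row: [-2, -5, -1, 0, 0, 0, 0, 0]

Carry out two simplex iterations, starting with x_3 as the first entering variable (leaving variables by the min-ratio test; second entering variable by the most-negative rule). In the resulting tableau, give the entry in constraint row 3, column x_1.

Ratio test on column x_3 — row 1: 17/2 = 17/2; row 2: 23/4 = 23/4; row 3: 16/1 = 16; row 4: 10/4 = 5/2. Minimum is 5/2 at row 4 (s_4 leaves); pivot element 4.
Divide row 4 by 4; eliminate column x_3 from the other rows.
Second iteration: most negative z-row entry is -9/2 in column x_2, so x_2 enters.
Ratio test on column x_2 — row 1: entry -1 ≤ 0; row 2: entry -1 ≤ 0; row 3: (27/2)/(3/2) = 9; row 4: (5/2)/(1/2) = 5. Minimum is 5 at row 4 (x_3 leaves); pivot element 1/2.
Divide row 4 by 1/2; eliminate column x_2 from the other rows.
After both pivots, the entry at constraint row 3, column x_1 is 1.

1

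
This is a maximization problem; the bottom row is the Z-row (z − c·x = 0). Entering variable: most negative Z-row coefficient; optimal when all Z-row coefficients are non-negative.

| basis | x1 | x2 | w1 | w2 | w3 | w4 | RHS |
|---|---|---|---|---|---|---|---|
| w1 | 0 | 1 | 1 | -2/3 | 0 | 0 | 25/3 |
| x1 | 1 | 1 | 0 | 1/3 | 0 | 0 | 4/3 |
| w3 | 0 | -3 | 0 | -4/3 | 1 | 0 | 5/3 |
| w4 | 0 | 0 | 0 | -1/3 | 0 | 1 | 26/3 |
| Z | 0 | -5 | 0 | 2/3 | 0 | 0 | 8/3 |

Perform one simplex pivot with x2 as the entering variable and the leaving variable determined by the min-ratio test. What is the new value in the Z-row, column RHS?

Ratio test on column x2 — row 1: (25/3)/1 = 25/3; row 2: (4/3)/1 = 4/3; row 3: entry -3 ≤ 0; row 4: entry 0 ≤ 0. Minimum is 4/3 at row 2 (x1 leaves); pivot element 1.
Divide row 2 by 1; eliminate column x2 from the other rows.
Z-row update in column RHS: 8/3 − (-5)·(4/3) = 28/3.

28/3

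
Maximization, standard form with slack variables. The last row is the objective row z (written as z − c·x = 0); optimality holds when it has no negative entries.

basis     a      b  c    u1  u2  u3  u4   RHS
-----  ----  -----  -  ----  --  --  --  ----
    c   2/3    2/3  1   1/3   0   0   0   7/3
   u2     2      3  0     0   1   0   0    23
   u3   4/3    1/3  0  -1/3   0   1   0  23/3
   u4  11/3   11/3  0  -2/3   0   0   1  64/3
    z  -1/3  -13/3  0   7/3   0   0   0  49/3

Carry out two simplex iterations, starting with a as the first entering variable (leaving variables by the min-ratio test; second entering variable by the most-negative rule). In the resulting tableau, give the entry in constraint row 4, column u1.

Ratio test on column a — row 1: (7/3)/(2/3) = 7/2; row 2: 23/2 = 23/2; row 3: (23/3)/(4/3) = 23/4; row 4: (64/3)/(11/3) = 64/11. Minimum is 7/2 at row 1 (c leaves); pivot element 2/3.
Divide row 1 by 2/3; eliminate column a from the other rows.
Second iteration: most negative z-row entry is -4 in column b, so b enters.
Ratio test on column b — row 1: (7/2)/1 = 7/2; row 2: 16/1 = 16; row 3: entry -1 ≤ 0; row 4: entry 0 ≤ 0. Minimum is 7/2 at row 1 (a leaves); pivot element 1.
Divide row 1 by 1; eliminate column b from the other rows.
After both pivots, the entry at constraint row 4, column u1 is -5/2.

-5/2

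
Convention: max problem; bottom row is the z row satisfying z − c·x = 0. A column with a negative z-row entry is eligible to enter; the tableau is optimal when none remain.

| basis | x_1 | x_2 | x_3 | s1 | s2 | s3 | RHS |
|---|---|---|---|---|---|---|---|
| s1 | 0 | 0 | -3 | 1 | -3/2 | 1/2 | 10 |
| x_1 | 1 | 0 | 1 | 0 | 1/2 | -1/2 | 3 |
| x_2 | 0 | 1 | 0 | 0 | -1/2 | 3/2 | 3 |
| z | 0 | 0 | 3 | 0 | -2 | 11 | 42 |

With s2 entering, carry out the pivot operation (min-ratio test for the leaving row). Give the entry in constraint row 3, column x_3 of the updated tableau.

Ratio test on column s2 — row 1: entry -3/2 ≤ 0; row 2: 3/(1/2) = 6; row 3: entry -1/2 ≤ 0. Minimum is 6 at row 2 (x_1 leaves); pivot element 1/2.
Divide row 2 by 1/2; eliminate column s2 from the other rows.
Row 3 update in column x_3: 0 − (-1/2)·2 = 1.

1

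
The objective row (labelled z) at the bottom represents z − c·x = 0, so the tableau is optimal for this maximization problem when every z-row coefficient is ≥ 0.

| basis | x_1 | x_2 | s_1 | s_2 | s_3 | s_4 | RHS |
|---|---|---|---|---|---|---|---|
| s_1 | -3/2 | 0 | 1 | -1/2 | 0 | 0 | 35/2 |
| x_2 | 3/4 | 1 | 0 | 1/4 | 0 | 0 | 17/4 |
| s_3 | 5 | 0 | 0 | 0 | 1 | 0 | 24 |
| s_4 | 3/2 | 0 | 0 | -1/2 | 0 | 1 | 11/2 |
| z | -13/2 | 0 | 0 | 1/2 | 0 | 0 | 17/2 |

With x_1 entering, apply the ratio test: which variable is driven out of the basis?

s_4

Column x_1 entries and ratios — s_1: -3/2 ≤ 0, skip; x_2: (17/4)/(3/4) = 17/3; s_3: 24/5 = 24/5; s_4: (11/2)/(3/2) = 11/3.
Smallest ratio is 11/3 in the row of s_4, so s_4 leaves.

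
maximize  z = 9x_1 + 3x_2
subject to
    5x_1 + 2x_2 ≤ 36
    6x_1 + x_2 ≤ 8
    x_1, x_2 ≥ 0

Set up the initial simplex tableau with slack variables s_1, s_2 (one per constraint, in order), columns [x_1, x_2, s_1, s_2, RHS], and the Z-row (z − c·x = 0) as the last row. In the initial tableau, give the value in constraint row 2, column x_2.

1

Constraint 2 has coefficient 1 on x_2.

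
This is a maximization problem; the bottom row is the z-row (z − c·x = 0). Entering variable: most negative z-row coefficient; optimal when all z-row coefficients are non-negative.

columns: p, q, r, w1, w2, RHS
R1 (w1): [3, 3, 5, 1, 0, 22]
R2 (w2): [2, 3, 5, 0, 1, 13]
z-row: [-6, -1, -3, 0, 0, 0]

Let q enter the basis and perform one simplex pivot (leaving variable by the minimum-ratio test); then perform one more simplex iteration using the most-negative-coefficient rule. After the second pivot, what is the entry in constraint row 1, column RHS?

5/2

Ratio test on column q — row 1: 22/3 = 22/3; row 2: 13/3 = 13/3. Minimum is 13/3 at row 2 (w2 leaves); pivot element 3.
Divide row 2 by 3; eliminate column q from the other rows.
Second iteration: most negative z-row entry is -16/3 in column p, so p enters.
Ratio test on column p — row 1: 9/1 = 9; row 2: (13/3)/(2/3) = 13/2. Minimum is 13/2 at row 2 (q leaves); pivot element 2/3.
Divide row 2 by 2/3; eliminate column p from the other rows.
After both pivots, the entry at constraint row 1, column RHS is 5/2.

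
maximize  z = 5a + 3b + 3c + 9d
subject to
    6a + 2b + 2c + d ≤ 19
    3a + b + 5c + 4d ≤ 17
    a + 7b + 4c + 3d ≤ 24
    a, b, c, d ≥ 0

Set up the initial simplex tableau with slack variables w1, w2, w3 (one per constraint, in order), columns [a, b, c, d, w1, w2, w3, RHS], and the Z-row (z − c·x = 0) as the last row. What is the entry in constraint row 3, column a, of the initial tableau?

1

Constraint 3 has coefficient 1 on a.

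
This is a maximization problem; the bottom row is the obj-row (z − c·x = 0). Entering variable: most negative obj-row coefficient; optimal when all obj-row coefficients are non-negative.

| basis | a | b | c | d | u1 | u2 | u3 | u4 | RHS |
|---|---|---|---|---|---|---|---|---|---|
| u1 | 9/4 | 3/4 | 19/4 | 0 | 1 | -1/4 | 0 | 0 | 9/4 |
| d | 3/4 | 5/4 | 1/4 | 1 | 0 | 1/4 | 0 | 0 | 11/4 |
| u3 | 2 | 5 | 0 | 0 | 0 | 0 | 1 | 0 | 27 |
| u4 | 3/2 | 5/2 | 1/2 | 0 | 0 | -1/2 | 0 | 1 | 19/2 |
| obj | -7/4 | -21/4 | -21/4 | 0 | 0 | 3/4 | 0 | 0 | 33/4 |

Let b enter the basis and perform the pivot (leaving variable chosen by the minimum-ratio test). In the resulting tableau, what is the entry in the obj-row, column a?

Ratio test on column b — row 1: (9/4)/(3/4) = 3; row 2: (11/4)/(5/4) = 11/5; row 3: 27/5 = 27/5; row 4: (19/2)/(5/2) = 19/5. Minimum is 11/5 at row 2 (d leaves); pivot element 5/4.
Divide row 2 by 5/4; eliminate column b from the other rows.
obj-row update in column a: -7/4 − (-21/4)·(3/5) = 7/5.

7/5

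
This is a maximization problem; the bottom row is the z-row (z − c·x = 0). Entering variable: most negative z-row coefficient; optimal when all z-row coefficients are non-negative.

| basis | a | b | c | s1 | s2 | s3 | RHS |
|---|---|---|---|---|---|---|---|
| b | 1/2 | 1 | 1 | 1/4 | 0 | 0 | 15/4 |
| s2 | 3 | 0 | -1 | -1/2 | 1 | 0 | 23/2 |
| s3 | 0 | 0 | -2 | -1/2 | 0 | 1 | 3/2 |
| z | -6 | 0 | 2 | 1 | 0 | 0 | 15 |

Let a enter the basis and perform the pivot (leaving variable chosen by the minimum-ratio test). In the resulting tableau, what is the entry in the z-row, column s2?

Ratio test on column a — row 1: (15/4)/(1/2) = 15/2; row 2: (23/2)/3 = 23/6; row 3: entry 0 ≤ 0. Minimum is 23/6 at row 2 (s2 leaves); pivot element 3.
Divide row 2 by 3; eliminate column a from the other rows.
z-row update in column s2: 0 − (-6)·(1/3) = 2.

2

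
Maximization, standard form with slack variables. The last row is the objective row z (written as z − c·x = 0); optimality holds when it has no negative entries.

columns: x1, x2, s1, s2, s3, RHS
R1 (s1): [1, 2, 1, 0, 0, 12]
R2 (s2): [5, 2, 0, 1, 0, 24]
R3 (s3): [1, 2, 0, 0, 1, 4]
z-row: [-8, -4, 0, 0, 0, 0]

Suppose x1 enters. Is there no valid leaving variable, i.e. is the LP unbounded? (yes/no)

Column x1 has positive entries in row(s) 1, 2, 3, so the ratio test bounds it — not unbounded.

no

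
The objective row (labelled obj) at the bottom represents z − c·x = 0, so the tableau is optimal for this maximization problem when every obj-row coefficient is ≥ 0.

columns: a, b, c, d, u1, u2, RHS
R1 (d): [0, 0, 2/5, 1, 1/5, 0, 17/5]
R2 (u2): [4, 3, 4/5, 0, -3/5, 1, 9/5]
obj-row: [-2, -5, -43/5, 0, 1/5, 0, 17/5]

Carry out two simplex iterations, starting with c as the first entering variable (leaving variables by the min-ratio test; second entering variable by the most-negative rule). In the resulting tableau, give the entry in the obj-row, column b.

17/2

Ratio test on column c — row 1: (17/5)/(2/5) = 17/2; row 2: (9/5)/(4/5) = 9/4. Minimum is 9/4 at row 2 (u2 leaves); pivot element 4/5.
Divide row 2 by 4/5; eliminate column c from the other rows.
Second iteration: most negative obj-row entry is -25/4 in column u1, so u1 enters.
Ratio test on column u1 — row 1: (5/2)/(1/2) = 5; row 2: entry -3/4 ≤ 0. Minimum is 5 at row 1 (d leaves); pivot element 1/2.
Divide row 1 by 1/2; eliminate column u1 from the other rows.
After both pivots, the entry at the obj-row, column b is 17/2.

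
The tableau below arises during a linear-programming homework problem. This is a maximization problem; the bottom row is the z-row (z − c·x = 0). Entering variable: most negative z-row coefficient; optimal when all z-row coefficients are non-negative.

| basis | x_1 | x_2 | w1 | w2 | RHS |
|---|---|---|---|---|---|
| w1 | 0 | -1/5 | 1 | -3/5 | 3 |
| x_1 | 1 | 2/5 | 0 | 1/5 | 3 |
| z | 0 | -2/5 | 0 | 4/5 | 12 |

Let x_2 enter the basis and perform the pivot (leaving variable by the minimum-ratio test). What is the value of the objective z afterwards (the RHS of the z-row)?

15

Ratio test on column x_2 — row 1: entry -1/5 ≤ 0; row 2: 3/(2/5) = 15/2. Minimum is 15/2 at row 2 (x_1 leaves); pivot element 2/5.
Pivot on row 2; the z-row RHS becomes 12 − (-2/5)·(15/2) = 15.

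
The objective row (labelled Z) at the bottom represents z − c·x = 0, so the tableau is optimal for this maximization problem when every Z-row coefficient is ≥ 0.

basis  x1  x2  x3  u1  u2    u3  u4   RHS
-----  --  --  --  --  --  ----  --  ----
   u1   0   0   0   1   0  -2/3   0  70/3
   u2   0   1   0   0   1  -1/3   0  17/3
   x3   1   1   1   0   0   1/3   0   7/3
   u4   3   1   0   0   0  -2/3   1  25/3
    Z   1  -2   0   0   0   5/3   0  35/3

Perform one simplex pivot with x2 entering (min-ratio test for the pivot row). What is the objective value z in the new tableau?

49/3

Ratio test on column x2 — row 1: entry 0 ≤ 0; row 2: (17/3)/1 = 17/3; row 3: (7/3)/1 = 7/3; row 4: (25/3)/1 = 25/3. Minimum is 7/3 at row 3 (x3 leaves); pivot element 1.
Pivot on row 3; the Z-row RHS becomes 35/3 − (-2)·(7/3) = 49/3.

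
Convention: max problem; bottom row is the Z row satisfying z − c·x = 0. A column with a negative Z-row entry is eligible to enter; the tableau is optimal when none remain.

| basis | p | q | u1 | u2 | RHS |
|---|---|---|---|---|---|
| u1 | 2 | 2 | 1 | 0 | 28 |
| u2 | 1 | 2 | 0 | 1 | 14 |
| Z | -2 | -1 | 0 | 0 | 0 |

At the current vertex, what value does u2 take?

14

u2 is basic (row 2); its value is the RHS of that row, 14.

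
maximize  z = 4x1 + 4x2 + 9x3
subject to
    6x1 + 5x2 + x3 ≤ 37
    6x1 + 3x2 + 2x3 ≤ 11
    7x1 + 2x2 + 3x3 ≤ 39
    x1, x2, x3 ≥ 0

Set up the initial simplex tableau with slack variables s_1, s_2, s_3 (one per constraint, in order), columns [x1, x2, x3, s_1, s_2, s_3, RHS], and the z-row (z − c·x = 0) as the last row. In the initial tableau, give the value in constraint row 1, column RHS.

37

The RHS of constraint 1 is b_1 = 37.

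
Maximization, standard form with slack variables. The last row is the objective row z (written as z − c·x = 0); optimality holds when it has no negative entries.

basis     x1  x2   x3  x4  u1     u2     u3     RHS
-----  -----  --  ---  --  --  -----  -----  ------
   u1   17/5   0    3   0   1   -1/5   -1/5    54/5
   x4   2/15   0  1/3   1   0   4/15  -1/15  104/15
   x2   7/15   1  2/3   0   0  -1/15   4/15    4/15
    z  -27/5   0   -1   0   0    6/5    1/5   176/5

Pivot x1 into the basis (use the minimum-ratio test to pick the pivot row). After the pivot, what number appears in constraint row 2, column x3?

Ratio test on column x1 — row 1: (54/5)/(17/5) = 54/17; row 2: (104/15)/(2/15) = 52; row 3: (4/15)/(7/15) = 4/7. Minimum is 4/7 at row 3 (x2 leaves); pivot element 7/15.
Divide row 3 by 7/15; eliminate column x1 from the other rows.
Row 2 update in column x3: 1/3 − (2/15)·(10/7) = 1/7.

1/7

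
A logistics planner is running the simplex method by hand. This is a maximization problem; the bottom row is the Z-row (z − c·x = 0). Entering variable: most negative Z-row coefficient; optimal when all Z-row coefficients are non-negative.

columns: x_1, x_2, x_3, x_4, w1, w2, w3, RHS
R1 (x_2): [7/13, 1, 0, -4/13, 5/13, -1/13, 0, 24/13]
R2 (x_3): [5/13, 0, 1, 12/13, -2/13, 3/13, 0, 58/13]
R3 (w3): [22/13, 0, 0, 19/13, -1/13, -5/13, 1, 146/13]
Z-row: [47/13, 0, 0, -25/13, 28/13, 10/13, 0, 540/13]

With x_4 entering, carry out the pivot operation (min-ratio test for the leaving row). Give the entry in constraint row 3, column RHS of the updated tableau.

25/6

Ratio test on column x_4 — row 1: entry -4/13 ≤ 0; row 2: (58/13)/(12/13) = 29/6; row 3: (146/13)/(19/13) = 146/19. Minimum is 29/6 at row 2 (x_3 leaves); pivot element 12/13.
Divide row 2 by 12/13; eliminate column x_4 from the other rows.
Row 3 update in column RHS: 146/13 − (19/13)·(29/6) = 25/6.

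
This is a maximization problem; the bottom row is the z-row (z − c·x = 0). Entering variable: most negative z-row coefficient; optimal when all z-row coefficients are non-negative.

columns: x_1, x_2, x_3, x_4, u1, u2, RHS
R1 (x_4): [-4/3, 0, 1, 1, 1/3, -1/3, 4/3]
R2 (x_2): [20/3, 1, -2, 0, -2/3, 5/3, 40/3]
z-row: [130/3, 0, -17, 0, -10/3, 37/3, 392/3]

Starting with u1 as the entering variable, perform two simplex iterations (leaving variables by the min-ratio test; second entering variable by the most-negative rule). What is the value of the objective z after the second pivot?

Ratio test on column u1 — row 1: (4/3)/(1/3) = 4; row 2: entry -2/3 ≤ 0. Minimum is 4 at row 1 (x_4 leaves); pivot element 1/3.
Pivot on row 1; the z-row RHS becomes 392/3 − (-10/3)·4 = 144.
Next entering variable (most negative z-row entry -7): x_3.
Ratio test on column x_3 — row 1: 4/3 = 4/3; row 2: entry 0 ≤ 0. Minimum is 4/3 at row 1 (u1 leaves); pivot element 3.
After the second pivot the z-row RHS is 144 − (-7)·(4/3) = 460/3.

460/3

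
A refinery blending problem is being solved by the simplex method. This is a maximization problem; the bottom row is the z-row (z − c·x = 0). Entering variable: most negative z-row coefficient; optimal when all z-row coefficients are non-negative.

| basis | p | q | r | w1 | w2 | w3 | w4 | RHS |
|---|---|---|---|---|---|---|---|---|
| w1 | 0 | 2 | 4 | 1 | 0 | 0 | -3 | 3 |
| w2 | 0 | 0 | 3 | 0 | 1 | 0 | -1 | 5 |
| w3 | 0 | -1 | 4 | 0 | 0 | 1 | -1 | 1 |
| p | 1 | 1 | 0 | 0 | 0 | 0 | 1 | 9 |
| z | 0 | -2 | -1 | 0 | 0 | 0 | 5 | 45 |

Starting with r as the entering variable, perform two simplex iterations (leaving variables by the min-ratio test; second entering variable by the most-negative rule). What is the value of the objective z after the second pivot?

187/4

Ratio test on column r — row 1: 3/4 = 3/4; row 2: 5/3 = 5/3; row 3: 1/4 = 1/4; row 4: entry 0 ≤ 0. Minimum is 1/4 at row 3 (w3 leaves); pivot element 4.
Pivot on row 3; the z-row RHS becomes 45 − (-1)·(1/4) = 181/4.
Next entering variable (most negative z-row entry -9/4): q.
Ratio test on column q — row 1: 2/3 = 2/3; row 2: (17/4)/(3/4) = 17/3; row 3: entry -1/4 ≤ 0; row 4: 9/1 = 9. Minimum is 2/3 at row 1 (w1 leaves); pivot element 3.
After the second pivot the z-row RHS is 181/4 − (-9/4)·(2/3) = 187/4.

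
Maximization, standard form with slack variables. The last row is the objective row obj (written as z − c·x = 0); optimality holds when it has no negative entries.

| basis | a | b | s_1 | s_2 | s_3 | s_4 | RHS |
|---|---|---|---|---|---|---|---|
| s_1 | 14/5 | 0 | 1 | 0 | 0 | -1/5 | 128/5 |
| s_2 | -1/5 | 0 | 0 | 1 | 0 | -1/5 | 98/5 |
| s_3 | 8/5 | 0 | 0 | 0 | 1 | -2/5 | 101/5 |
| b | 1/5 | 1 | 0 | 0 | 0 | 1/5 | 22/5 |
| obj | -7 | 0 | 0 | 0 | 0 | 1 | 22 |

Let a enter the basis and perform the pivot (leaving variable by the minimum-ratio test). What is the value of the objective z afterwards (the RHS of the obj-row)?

86

Ratio test on column a — row 1: (128/5)/(14/5) = 64/7; row 2: entry -1/5 ≤ 0; row 3: (101/5)/(8/5) = 101/8; row 4: (22/5)/(1/5) = 22. Minimum is 64/7 at row 1 (s_1 leaves); pivot element 14/5.
Pivot on row 1; the obj-row RHS becomes 22 − (-7)·(64/7) = 86.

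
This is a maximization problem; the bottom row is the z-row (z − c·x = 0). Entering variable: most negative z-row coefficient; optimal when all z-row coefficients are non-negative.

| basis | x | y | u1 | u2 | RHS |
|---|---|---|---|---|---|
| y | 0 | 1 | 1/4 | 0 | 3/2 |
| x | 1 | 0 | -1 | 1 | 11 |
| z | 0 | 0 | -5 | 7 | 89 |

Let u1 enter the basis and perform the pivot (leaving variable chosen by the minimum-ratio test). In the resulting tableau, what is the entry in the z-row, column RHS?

119

Ratio test on column u1 — row 1: (3/2)/(1/4) = 6; row 2: entry -1 ≤ 0. Minimum is 6 at row 1 (y leaves); pivot element 1/4.
Divide row 1 by 1/4; eliminate column u1 from the other rows.
z-row update in column RHS: 89 − (-5)·6 = 119.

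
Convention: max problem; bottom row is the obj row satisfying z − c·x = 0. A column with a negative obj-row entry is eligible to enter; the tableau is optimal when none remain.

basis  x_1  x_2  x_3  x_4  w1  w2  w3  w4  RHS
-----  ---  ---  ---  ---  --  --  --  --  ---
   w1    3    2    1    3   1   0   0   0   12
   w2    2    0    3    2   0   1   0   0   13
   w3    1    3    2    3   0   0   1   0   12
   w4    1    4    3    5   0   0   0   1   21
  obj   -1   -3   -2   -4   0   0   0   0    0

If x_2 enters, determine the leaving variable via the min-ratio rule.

Column x_2 entries and ratios — w1: 12/2 = 6; w2: 0 ≤ 0, skip; w3: 12/3 = 4; w4: 21/4 = 21/4.
Smallest ratio is 4 in the row of w3, so w3 leaves.

w3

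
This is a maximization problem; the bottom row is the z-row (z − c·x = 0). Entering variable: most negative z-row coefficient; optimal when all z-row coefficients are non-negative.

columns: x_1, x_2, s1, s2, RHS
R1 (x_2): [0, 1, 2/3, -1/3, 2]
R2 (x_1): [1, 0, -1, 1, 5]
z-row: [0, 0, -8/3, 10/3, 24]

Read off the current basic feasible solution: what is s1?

s1 is not in the basis, so in the current basic feasible solution s1 = 0.

0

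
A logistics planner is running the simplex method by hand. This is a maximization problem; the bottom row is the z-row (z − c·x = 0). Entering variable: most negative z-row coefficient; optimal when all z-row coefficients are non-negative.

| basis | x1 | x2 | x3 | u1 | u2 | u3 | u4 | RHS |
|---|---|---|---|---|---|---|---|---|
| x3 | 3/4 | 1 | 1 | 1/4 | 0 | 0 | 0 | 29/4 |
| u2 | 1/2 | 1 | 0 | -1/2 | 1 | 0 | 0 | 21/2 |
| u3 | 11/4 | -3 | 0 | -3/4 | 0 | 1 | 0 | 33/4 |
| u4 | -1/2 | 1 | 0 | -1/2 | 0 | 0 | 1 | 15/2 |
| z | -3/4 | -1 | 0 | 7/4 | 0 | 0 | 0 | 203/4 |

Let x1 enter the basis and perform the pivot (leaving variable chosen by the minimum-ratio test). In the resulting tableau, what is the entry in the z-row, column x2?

-20/11

Ratio test on column x1 — row 1: (29/4)/(3/4) = 29/3; row 2: (21/2)/(1/2) = 21; row 3: (33/4)/(11/4) = 3; row 4: entry -1/2 ≤ 0. Minimum is 3 at row 3 (u3 leaves); pivot element 11/4.
Divide row 3 by 11/4; eliminate column x1 from the other rows.
z-row update in column x2: -1 − (-3/4)·(-12/11) = -20/11.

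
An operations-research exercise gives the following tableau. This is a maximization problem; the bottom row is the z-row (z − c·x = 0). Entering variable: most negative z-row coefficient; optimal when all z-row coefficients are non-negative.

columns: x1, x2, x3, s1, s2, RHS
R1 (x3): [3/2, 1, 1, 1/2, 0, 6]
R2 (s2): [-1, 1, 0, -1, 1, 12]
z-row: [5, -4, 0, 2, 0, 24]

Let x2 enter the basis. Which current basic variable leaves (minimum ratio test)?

x3

Column x2 entries and ratios — x3: 6/1 = 6; s2: 12/1 = 12.
Smallest ratio is 6 in the row of x3, so x3 leaves.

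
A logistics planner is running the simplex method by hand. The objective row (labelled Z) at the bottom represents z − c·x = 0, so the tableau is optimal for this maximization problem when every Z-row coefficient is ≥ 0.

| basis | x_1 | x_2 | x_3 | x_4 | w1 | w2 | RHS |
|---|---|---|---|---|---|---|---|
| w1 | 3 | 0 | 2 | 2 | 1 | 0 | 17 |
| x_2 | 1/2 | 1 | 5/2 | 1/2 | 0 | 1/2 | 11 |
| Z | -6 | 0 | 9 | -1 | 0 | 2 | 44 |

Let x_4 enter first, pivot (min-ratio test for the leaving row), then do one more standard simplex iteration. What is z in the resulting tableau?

78

Ratio test on column x_4 — row 1: 17/2 = 17/2; row 2: 11/(1/2) = 22. Minimum is 17/2 at row 1 (w1 leaves); pivot element 2.
Pivot on row 1; the Z-row RHS becomes 44 − (-1)·(17/2) = 105/2.
Next entering variable (most negative Z-row entry -9/2): x_1.
Ratio test on column x_1 — row 1: (17/2)/(3/2) = 17/3; row 2: entry -1/4 ≤ 0. Minimum is 17/3 at row 1 (x_4 leaves); pivot element 3/2.
After the second pivot the Z-row RHS is 105/2 − (-9/2)·(17/3) = 78.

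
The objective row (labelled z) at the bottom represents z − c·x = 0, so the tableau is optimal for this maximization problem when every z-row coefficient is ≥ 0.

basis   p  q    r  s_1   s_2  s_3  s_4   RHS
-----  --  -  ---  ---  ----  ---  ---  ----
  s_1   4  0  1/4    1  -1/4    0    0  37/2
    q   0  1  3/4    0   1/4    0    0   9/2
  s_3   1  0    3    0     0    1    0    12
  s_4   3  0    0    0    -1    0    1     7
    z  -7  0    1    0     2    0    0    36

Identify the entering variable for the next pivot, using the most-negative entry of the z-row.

Negative z-row entries: p: -7.
The most negative is -7 in column p, so p enters.

p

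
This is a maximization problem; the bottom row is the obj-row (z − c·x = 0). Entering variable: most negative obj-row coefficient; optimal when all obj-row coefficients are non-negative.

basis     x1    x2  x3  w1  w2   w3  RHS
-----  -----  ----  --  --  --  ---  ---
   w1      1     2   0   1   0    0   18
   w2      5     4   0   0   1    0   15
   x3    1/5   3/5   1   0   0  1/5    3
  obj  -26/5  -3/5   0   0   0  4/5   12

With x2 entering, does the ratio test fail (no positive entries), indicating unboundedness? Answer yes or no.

no

Column x2 has positive entries in row(s) 1, 2, 3, so the ratio test bounds it — not unbounded.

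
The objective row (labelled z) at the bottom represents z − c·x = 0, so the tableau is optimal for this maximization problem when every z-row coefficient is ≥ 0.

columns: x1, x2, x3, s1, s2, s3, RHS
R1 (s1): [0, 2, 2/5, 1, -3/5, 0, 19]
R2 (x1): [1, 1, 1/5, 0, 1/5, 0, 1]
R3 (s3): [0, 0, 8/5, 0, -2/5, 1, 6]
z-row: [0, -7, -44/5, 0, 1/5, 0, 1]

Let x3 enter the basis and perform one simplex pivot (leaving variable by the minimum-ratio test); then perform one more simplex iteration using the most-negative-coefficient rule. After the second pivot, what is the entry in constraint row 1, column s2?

Ratio test on column x3 — row 1: 19/(2/5) = 95/2; row 2: 1/(1/5) = 5; row 3: 6/(8/5) = 15/4. Minimum is 15/4 at row 3 (s3 leaves); pivot element 8/5.
Divide row 3 by 8/5; eliminate column x3 from the other rows.
Second iteration: most negative z-row entry is -7 in column x2, so x2 enters.
Ratio test on column x2 — row 1: (35/2)/2 = 35/4; row 2: (1/4)/1 = 1/4; row 3: entry 0 ≤ 0. Minimum is 1/4 at row 2 (x1 leaves); pivot element 1.
Divide row 2 by 1; eliminate column x2 from the other rows.
After both pivots, the entry at constraint row 1, column s2 is -1.

-1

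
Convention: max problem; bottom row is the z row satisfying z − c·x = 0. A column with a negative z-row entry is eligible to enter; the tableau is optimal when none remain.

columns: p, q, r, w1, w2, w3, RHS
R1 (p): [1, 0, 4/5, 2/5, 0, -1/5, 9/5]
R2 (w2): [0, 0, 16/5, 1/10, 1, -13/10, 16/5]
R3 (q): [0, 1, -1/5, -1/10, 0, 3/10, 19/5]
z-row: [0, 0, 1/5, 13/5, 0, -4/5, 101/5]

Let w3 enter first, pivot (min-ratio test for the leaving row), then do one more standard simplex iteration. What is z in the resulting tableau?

Ratio test on column w3 — row 1: entry -1/5 ≤ 0; row 2: entry -13/10 ≤ 0; row 3: (19/5)/(3/10) = 38/3. Minimum is 38/3 at row 3 (q leaves); pivot element 3/10.
Pivot on row 3; the z-row RHS becomes 101/5 − (-4/5)·(38/3) = 91/3.
Next entering variable (most negative z-row entry -1/3): r.
Ratio test on column r — row 1: (13/3)/(2/3) = 13/2; row 2: (59/3)/(7/3) = 59/7; row 3: entry -2/3 ≤ 0. Minimum is 13/2 at row 1 (p leaves); pivot element 2/3.
After the second pivot the z-row RHS is 91/3 − (-1/3)·(13/2) = 65/2.

65/2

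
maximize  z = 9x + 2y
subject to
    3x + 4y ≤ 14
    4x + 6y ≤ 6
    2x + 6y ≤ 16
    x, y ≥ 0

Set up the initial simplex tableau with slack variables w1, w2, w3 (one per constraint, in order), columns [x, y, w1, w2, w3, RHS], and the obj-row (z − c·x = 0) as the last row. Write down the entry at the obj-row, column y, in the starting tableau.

The obj-row carries the negated objective coefficients: the y entry is -2.

-2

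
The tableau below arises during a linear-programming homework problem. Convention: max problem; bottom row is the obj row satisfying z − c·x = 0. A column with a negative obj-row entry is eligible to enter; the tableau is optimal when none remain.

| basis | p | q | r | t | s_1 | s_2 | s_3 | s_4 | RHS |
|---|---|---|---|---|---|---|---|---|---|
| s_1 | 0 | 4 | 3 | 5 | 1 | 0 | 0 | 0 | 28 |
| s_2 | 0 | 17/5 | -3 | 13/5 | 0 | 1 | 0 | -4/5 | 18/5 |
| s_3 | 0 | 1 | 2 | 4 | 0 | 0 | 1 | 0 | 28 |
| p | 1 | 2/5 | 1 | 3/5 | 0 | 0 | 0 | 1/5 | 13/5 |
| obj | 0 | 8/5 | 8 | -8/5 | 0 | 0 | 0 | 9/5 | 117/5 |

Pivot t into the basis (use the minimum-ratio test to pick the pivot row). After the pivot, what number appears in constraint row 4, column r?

22/13

Ratio test on column t — row 1: 28/5 = 28/5; row 2: (18/5)/(13/5) = 18/13; row 3: 28/4 = 7; row 4: (13/5)/(3/5) = 13/3. Minimum is 18/13 at row 2 (s_2 leaves); pivot element 13/5.
Divide row 2 by 13/5; eliminate column t from the other rows.
Row 4 update in column r: 1 − (3/5)·(-15/13) = 22/13.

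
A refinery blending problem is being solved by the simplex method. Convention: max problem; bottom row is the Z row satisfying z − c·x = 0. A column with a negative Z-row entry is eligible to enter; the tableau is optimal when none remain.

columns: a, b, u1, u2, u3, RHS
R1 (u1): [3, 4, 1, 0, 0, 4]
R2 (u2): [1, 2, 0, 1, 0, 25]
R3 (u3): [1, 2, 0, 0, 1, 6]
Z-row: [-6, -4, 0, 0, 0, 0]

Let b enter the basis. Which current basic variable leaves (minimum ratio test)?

Column b entries and ratios — u1: 4/4 = 1; u2: 25/2 = 25/2; u3: 6/2 = 3.
Smallest ratio is 1 in the row of u1, so u1 leaves.

u1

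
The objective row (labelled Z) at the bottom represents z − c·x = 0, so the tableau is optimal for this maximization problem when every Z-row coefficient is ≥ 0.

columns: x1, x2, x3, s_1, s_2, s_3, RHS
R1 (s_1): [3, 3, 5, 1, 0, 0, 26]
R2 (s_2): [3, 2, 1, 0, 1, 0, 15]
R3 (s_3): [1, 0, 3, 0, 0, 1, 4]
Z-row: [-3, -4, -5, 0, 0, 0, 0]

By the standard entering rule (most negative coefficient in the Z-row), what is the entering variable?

Negative Z-row entries: x1: -3, x2: -4, x3: -5.
The most negative is -5 in column x3, so x3 enters.

x3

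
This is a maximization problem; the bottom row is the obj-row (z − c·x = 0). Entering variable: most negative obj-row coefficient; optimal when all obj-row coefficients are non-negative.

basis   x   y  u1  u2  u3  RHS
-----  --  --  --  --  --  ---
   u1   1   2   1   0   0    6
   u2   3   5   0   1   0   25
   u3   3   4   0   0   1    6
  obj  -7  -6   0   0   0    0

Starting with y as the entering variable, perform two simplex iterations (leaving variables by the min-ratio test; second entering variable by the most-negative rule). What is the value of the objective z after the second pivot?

14

Ratio test on column y — row 1: 6/2 = 3; row 2: 25/5 = 5; row 3: 6/4 = 3/2. Minimum is 3/2 at row 3 (u3 leaves); pivot element 4.
Pivot on row 3; the obj-row RHS becomes 0 − (-6)·(3/2) = 9.
Next entering variable (most negative obj-row entry -5/2): x.
Ratio test on column x — row 1: entry -1/2 ≤ 0; row 2: entry -3/4 ≤ 0; row 3: (3/2)/(3/4) = 2. Minimum is 2 at row 3 (y leaves); pivot element 3/4.
After the second pivot the obj-row RHS is 9 − (-5/2)·2 = 14.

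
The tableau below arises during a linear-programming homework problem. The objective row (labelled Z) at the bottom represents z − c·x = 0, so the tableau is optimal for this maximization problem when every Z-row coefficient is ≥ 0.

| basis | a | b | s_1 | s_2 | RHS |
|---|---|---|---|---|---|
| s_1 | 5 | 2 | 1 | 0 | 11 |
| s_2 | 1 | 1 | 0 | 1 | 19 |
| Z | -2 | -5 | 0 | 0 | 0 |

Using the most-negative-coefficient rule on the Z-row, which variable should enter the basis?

Negative Z-row entries: a: -2, b: -5.
The most negative is -5 in column b, so b enters.

b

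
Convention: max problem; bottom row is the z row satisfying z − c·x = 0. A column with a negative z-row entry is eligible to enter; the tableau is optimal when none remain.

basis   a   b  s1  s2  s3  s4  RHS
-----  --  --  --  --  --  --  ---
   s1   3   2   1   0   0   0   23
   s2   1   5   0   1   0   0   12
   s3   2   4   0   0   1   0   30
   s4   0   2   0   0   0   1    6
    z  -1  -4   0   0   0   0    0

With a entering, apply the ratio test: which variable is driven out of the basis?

Column a entries and ratios — s1: 23/3 = 23/3; s2: 12/1 = 12; s3: 30/2 = 15; s4: 0 ≤ 0, skip.
Smallest ratio is 23/3 in the row of s1, so s1 leaves.

s1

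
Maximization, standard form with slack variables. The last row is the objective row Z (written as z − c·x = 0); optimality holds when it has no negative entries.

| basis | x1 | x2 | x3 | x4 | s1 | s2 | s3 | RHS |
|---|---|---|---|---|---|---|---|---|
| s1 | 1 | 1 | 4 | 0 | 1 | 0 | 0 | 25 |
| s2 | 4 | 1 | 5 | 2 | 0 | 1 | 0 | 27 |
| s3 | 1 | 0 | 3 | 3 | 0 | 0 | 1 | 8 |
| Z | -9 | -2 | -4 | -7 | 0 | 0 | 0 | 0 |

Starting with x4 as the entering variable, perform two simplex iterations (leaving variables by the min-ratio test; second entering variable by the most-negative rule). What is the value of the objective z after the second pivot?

62

Ratio test on column x4 — row 1: entry 0 ≤ 0; row 2: 27/2 = 27/2; row 3: 8/3 = 8/3. Minimum is 8/3 at row 3 (s3 leaves); pivot element 3.
Pivot on row 3; the Z-row RHS becomes 0 − (-7)·(8/3) = 56/3.
Next entering variable (most negative Z-row entry -20/3): x1.
Ratio test on column x1 — row 1: 25/1 = 25; row 2: (65/3)/(10/3) = 13/2; row 3: (8/3)/(1/3) = 8. Minimum is 13/2 at row 2 (s2 leaves); pivot element 10/3.
After the second pivot the Z-row RHS is 56/3 − (-20/3)·(13/2) = 62.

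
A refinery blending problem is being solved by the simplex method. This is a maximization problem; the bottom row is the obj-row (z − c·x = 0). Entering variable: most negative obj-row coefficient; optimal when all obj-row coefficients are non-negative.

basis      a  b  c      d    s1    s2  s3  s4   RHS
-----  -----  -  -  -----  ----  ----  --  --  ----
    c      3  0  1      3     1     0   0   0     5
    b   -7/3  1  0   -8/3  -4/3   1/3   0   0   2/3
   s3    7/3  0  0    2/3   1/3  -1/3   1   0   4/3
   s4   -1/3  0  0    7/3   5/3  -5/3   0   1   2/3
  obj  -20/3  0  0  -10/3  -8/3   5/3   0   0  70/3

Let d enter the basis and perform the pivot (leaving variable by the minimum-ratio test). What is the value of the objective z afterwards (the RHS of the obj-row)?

Ratio test on column d — row 1: 5/3 = 5/3; row 2: entry -8/3 ≤ 0; row 3: (4/3)/(2/3) = 2; row 4: (2/3)/(7/3) = 2/7. Minimum is 2/7 at row 4 (s4 leaves); pivot element 7/3.
Pivot on row 4; the obj-row RHS becomes 70/3 − (-10/3)·(2/7) = 170/7.

170/7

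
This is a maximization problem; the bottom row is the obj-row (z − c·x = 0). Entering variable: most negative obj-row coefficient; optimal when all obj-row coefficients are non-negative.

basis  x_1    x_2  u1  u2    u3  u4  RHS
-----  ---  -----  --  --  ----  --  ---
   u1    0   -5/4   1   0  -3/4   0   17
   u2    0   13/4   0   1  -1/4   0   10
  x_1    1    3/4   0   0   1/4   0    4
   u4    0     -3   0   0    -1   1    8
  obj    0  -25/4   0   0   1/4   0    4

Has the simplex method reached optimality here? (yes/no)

The obj-row has a negative entry -25/4 in column x_2, so it is not optimal.

no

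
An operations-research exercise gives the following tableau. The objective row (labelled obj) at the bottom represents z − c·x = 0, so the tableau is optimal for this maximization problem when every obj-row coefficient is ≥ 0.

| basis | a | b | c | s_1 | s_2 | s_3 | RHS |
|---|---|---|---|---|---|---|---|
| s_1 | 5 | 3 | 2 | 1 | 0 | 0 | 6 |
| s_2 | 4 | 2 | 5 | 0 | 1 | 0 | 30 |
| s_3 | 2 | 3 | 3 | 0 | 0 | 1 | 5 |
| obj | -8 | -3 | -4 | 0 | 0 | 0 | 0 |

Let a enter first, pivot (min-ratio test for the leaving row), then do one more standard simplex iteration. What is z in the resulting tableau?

116/11

Ratio test on column a — row 1: 6/5 = 6/5; row 2: 30/4 = 15/2; row 3: 5/2 = 5/2. Minimum is 6/5 at row 1 (s_1 leaves); pivot element 5.
Pivot on row 1; the obj-row RHS becomes 0 − (-8)·(6/5) = 48/5.
Next entering variable (most negative obj-row entry -4/5): c.
Ratio test on column c — row 1: (6/5)/(2/5) = 3; row 2: (126/5)/(17/5) = 126/17; row 3: (13/5)/(11/5) = 13/11. Minimum is 13/11 at row 3 (s_3 leaves); pivot element 11/5.
After the second pivot the obj-row RHS is 48/5 − (-4/5)·(13/11) = 116/11.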